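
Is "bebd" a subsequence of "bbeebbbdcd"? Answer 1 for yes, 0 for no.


Check if "bebd" is a subsequence of "bbeebbbdcd"
Greedy scan:
  Position 0 ('b'): matches sub[0] = 'b'
  Position 1 ('b'): no match needed
  Position 2 ('e'): matches sub[1] = 'e'
  Position 3 ('e'): no match needed
  Position 4 ('b'): matches sub[2] = 'b'
  Position 5 ('b'): no match needed
  Position 6 ('b'): no match needed
  Position 7 ('d'): matches sub[3] = 'd'
  Position 8 ('c'): no match needed
  Position 9 ('d'): no match needed
All 4 characters matched => is a subsequence

1


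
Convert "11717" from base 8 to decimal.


Input: "11717" in base 8
Positional expansion:
  Digit '1' (value 1) x 8^4 = 4096
  Digit '1' (value 1) x 8^3 = 512
  Digit '7' (value 7) x 8^2 = 448
  Digit '1' (value 1) x 8^1 = 8
  Digit '7' (value 7) x 8^0 = 7
Sum = 5071

5071


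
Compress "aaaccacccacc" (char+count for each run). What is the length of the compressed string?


Input: aaaccacccacc
Runs:
  'a' x 3 => "a3"
  'c' x 2 => "c2"
  'a' x 1 => "a1"
  'c' x 3 => "c3"
  'a' x 1 => "a1"
  'c' x 2 => "c2"
Compressed: "a3c2a1c3a1c2"
Compressed length: 12

12


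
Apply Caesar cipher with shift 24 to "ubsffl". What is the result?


Caesar cipher: shift "ubsffl" by 24
  'u' (pos 20) + 24 = pos 18 = 's'
  'b' (pos 1) + 24 = pos 25 = 'z'
  's' (pos 18) + 24 = pos 16 = 'q'
  'f' (pos 5) + 24 = pos 3 = 'd'
  'f' (pos 5) + 24 = pos 3 = 'd'
  'l' (pos 11) + 24 = pos 9 = 'j'
Result: szqddj

szqddj


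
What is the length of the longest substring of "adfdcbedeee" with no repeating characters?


Input: "adfdcbedeee"
Sliding window (track last position of each char):
  Position 0 ('a'): window [0,0] length 1 -- new best
  Position 1 ('d'): window [0,1] length 2 -- new best
  Position 2 ('f'): window [0,2] length 3 -- new best
  Position 3 ('d'): repeat (last at 1), move window start to 2
  Position 3 ('d'): window [2,3] length 2
  Position 4 ('c'): window [2,4] length 3
  Position 5 ('b'): window [2,5] length 4 -- new best
  Position 6 ('e'): window [2,6] length 5 -- new best
  Position 7 ('d'): repeat (last at 3), move window start to 4
  Position 7 ('d'): window [4,7] length 4
  Position 8 ('e'): repeat (last at 6), move window start to 7
  Position 8 ('e'): window [7,8] length 2
  Position 9 ('e'): repeat (last at 8), move window start to 9
  Position 9 ('e'): window [9,9] length 1
  Position 10 ('e'): repeat (last at 9), move window start to 10
  Position 10 ('e'): window [10,10] length 1
Longest substring with no repeats: "fdcbe" with length 5

5


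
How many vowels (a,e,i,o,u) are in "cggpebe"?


Input: cggpebe
Checking each character:
  'c' at position 0: consonant
  'g' at position 1: consonant
  'g' at position 2: consonant
  'p' at position 3: consonant
  'e' at position 4: vowel (running total: 1)
  'b' at position 5: consonant
  'e' at position 6: vowel (running total: 2)
Total vowels: 2

2


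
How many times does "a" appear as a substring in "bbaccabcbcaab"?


Searching for "a" in "bbaccabcbcaab"
Scanning each position:
  Position 0: "b" => no
  Position 1: "b" => no
  Position 2: "a" => MATCH
  Position 3: "c" => no
  Position 4: "c" => no
  Position 5: "a" => MATCH
  Position 6: "b" => no
  Position 7: "c" => no
  Position 8: "b" => no
  Position 9: "c" => no
  Position 10: "a" => MATCH
  Position 11: "a" => MATCH
  Position 12: "b" => no
Total occurrences: 4

4


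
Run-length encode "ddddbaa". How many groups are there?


Input: ddddbaa
Scanning for consecutive runs:
  Group 1: 'd' x 4 (positions 0-3)
  Group 2: 'b' x 1 (positions 4-4)
  Group 3: 'a' x 2 (positions 5-6)
Total groups: 3

3


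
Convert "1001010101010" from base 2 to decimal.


Input: "1001010101010" in base 2
Positional expansion:
  Digit '1' (value 1) x 2^12 = 4096
  Digit '0' (value 0) x 2^11 = 0
  Digit '0' (value 0) x 2^10 = 0
  Digit '1' (value 1) x 2^9 = 512
  Digit '0' (value 0) x 2^8 = 0
  Digit '1' (value 1) x 2^7 = 128
  Digit '0' (value 0) x 2^6 = 0
  Digit '1' (value 1) x 2^5 = 32
  Digit '0' (value 0) x 2^4 = 0
  Digit '1' (value 1) x 2^3 = 8
  Digit '0' (value 0) x 2^2 = 0
  Digit '1' (value 1) x 2^1 = 2
  Digit '0' (value 0) x 2^0 = 0
Sum = 4778

4778


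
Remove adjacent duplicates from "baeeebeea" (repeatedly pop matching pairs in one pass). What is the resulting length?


Input: baeeebeea
Stack-based adjacent duplicate removal:
  Read 'b': push. Stack: b
  Read 'a': push. Stack: ba
  Read 'e': push. Stack: bae
  Read 'e': matches stack top 'e' => pop. Stack: ba
  Read 'e': push. Stack: bae
  Read 'b': push. Stack: baeb
  Read 'e': push. Stack: baebe
  Read 'e': matches stack top 'e' => pop. Stack: baeb
  Read 'a': push. Stack: baeba
Final stack: "baeba" (length 5)

5


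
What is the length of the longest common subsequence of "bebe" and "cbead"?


LCS of "bebe" and "cbead"
DP table:
           c    b    e    a    d
      0    0    0    0    0    0
  b   0    0    1    1    1    1
  e   0    0    1    2    2    2
  b   0    0    1    2    2    2
  e   0    0    1    2    2    2
LCS length = dp[4][5] = 2

2


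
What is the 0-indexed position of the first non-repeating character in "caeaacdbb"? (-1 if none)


Input: caeaacdbb
Character frequencies:
  'a': 3
  'b': 2
  'c': 2
  'd': 1
  'e': 1
Scanning left to right for freq == 1:
  Position 0 ('c'): freq=2, skip
  Position 1 ('a'): freq=3, skip
  Position 2 ('e'): unique! => answer = 2

2


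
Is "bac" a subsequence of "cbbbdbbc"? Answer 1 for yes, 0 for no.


Check if "bac" is a subsequence of "cbbbdbbc"
Greedy scan:
  Position 0 ('c'): no match needed
  Position 1 ('b'): matches sub[0] = 'b'
  Position 2 ('b'): no match needed
  Position 3 ('b'): no match needed
  Position 4 ('d'): no match needed
  Position 5 ('b'): no match needed
  Position 6 ('b'): no match needed
  Position 7 ('c'): no match needed
Only matched 1/3 characters => not a subsequence

0


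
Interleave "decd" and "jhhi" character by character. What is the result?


Interleaving "decd" and "jhhi":
  Position 0: 'd' from first, 'j' from second => "dj"
  Position 1: 'e' from first, 'h' from second => "eh"
  Position 2: 'c' from first, 'h' from second => "ch"
  Position 3: 'd' from first, 'i' from second => "di"
Result: djehchdi

djehchdi


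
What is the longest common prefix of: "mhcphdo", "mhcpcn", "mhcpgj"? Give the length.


Words: mhcphdo, mhcpcn, mhcpgj
  Position 0: all 'm' => match
  Position 1: all 'h' => match
  Position 2: all 'c' => match
  Position 3: all 'p' => match
  Position 4: ('h', 'c', 'g') => mismatch, stop
LCP = "mhcp" (length 4)

4


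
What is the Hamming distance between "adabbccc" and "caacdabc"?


Comparing "adabbccc" and "caacdabc" position by position:
  Position 0: 'a' vs 'c' => differ
  Position 1: 'd' vs 'a' => differ
  Position 2: 'a' vs 'a' => same
  Position 3: 'b' vs 'c' => differ
  Position 4: 'b' vs 'd' => differ
  Position 5: 'c' vs 'a' => differ
  Position 6: 'c' vs 'b' => differ
  Position 7: 'c' vs 'c' => same
Total differences (Hamming distance): 6

6


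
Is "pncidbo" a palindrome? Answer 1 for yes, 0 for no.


Input: pncidbo
Reversed: obdicnp
  Compare pos 0 ('p') with pos 6 ('o'): MISMATCH
  Compare pos 1 ('n') with pos 5 ('b'): MISMATCH
  Compare pos 2 ('c') with pos 4 ('d'): MISMATCH
Result: not a palindrome

0


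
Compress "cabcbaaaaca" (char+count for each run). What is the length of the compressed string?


Input: cabcbaaaaca
Runs:
  'c' x 1 => "c1"
  'a' x 1 => "a1"
  'b' x 1 => "b1"
  'c' x 1 => "c1"
  'b' x 1 => "b1"
  'a' x 4 => "a4"
  'c' x 1 => "c1"
  'a' x 1 => "a1"
Compressed: "c1a1b1c1b1a4c1a1"
Compressed length: 16

16


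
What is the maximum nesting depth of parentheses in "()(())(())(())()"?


Input: "()(())(())(())()"
Tracking depth:
  Position 0 '(': depth becomes 1
  Position 1 ')': depth becomes 0
  Position 2 '(': depth becomes 1
  Position 3 '(': depth becomes 2
  Position 4 ')': depth becomes 1
  Position 5 ')': depth becomes 0
  Position 6 '(': depth becomes 1
  Position 7 '(': depth becomes 2
  Position 8 ')': depth becomes 1
  Position 9 ')': depth becomes 0
  Position 10 '(': depth becomes 1
  Position 11 '(': depth becomes 2
  Position 12 ')': depth becomes 1
  Position 13 ')': depth becomes 0
  Position 14 '(': depth becomes 1
  Position 15 ')': depth becomes 0
Maximum depth reached: 2

2


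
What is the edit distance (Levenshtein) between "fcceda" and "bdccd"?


Computing edit distance: "fcceda" -> "bdccd"
DP table:
           b    d    c    c    d
      0    1    2    3    4    5
  f   1    1    2    3    4    5
  c   2    2    2    2    3    4
  c   3    3    3    2    2    3
  e   4    4    4    3    3    3
  d   5    5    4    4    4    3
  a   6    6    5    5    5    4
Edit distance = dp[6][5] = 4

4


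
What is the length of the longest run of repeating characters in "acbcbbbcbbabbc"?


Input: "acbcbbbcbbabbc"
Scanning for longest run:
  Position 1 ('c'): new char, reset run to 1
  Position 2 ('b'): new char, reset run to 1
  Position 3 ('c'): new char, reset run to 1
  Position 4 ('b'): new char, reset run to 1
  Position 5 ('b'): continues run of 'b', length=2
  Position 6 ('b'): continues run of 'b', length=3
  Position 7 ('c'): new char, reset run to 1
  Position 8 ('b'): new char, reset run to 1
  Position 9 ('b'): continues run of 'b', length=2
  Position 10 ('a'): new char, reset run to 1
  Position 11 ('b'): new char, reset run to 1
  Position 12 ('b'): continues run of 'b', length=2
  Position 13 ('c'): new char, reset run to 1
Longest run: 'b' with length 3

3


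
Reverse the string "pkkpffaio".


Input: pkkpffaio
Reading characters right to left:
  Position 8: 'o'
  Position 7: 'i'
  Position 6: 'a'
  Position 5: 'f'
  Position 4: 'f'
  Position 3: 'p'
  Position 2: 'k'
  Position 1: 'k'
  Position 0: 'p'
Reversed: oiaffpkkp

oiaffpkkp


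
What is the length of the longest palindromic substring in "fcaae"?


Input: "fcaae"
Checking substrings for palindromes:
  [2:4] "aa" (len 2) => palindrome
Longest palindromic substring: "aa" with length 2

2


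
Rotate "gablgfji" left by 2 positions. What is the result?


Input: "gablgfji", rotate left by 2
First 2 characters: "ga"
Remaining characters: "blgfji"
Concatenate remaining + first: "blgfji" + "ga" = "blgfjiga"

blgfjiga


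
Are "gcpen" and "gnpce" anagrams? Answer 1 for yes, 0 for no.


Strings: "gcpen", "gnpce"
Sorted first:  cegnp
Sorted second: cegnp
Sorted forms match => anagrams

1


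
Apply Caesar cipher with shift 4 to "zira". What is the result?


Caesar cipher: shift "zira" by 4
  'z' (pos 25) + 4 = pos 3 = 'd'
  'i' (pos 8) + 4 = pos 12 = 'm'
  'r' (pos 17) + 4 = pos 21 = 'v'
  'a' (pos 0) + 4 = pos 4 = 'e'
Result: dmve

dmve


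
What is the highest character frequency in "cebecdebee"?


Input: cebecdebee
Character counts:
  'b': 2
  'c': 2
  'd': 1
  'e': 5
Maximum frequency: 5

5


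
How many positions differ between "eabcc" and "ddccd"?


Comparing "eabcc" and "ddccd" position by position:
  Position 0: 'e' vs 'd' => DIFFER
  Position 1: 'a' vs 'd' => DIFFER
  Position 2: 'b' vs 'c' => DIFFER
  Position 3: 'c' vs 'c' => same
  Position 4: 'c' vs 'd' => DIFFER
Positions that differ: 4

4


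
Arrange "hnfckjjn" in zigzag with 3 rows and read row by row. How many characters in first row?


Zigzag "hnfckjjn" into 3 rows:
Placing characters:
  'h' => row 0
  'n' => row 1
  'f' => row 2
  'c' => row 1
  'k' => row 0
  'j' => row 1
  'j' => row 2
  'n' => row 1
Rows:
  Row 0: "hk"
  Row 1: "ncjn"
  Row 2: "fj"
First row length: 2

2


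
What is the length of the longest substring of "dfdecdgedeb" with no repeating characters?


Input: "dfdecdgedeb"
Sliding window (track last position of each char):
  Position 0 ('d'): window [0,0] length 1 -- new best
  Position 1 ('f'): window [0,1] length 2 -- new best
  Position 2 ('d'): repeat (last at 0), move window start to 1
  Position 2 ('d'): window [1,2] length 2
  Position 3 ('e'): window [1,3] length 3 -- new best
  Position 4 ('c'): window [1,4] length 4 -- new best
  Position 5 ('d'): repeat (last at 2), move window start to 3
  Position 5 ('d'): window [3,5] length 3
  Position 6 ('g'): window [3,6] length 4
  Position 7 ('e'): repeat (last at 3), move window start to 4
  Position 7 ('e'): window [4,7] length 4
  Position 8 ('d'): repeat (last at 5), move window start to 6
  Position 8 ('d'): window [6,8] length 3
  Position 9 ('e'): repeat (last at 7), move window start to 8
  Position 9 ('e'): window [8,9] length 2
  Position 10 ('b'): window [8,10] length 3
Longest substring with no repeats: "fdec" with length 4

4


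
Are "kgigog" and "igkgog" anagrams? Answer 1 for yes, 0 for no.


Strings: "kgigog", "igkgog"
Sorted first:  gggiko
Sorted second: gggiko
Sorted forms match => anagrams

1


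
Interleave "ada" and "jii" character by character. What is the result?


Interleaving "ada" and "jii":
  Position 0: 'a' from first, 'j' from second => "aj"
  Position 1: 'd' from first, 'i' from second => "di"
  Position 2: 'a' from first, 'i' from second => "ai"
Result: ajdiai

ajdiai


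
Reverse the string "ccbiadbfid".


Input: ccbiadbfid
Reading characters right to left:
  Position 9: 'd'
  Position 8: 'i'
  Position 7: 'f'
  Position 6: 'b'
  Position 5: 'd'
  Position 4: 'a'
  Position 3: 'i'
  Position 2: 'b'
  Position 1: 'c'
  Position 0: 'c'
Reversed: difbdaibcc

difbdaibcc


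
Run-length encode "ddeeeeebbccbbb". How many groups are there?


Input: ddeeeeebbccbbb
Scanning for consecutive runs:
  Group 1: 'd' x 2 (positions 0-1)
  Group 2: 'e' x 5 (positions 2-6)
  Group 3: 'b' x 2 (positions 7-8)
  Group 4: 'c' x 2 (positions 9-10)
  Group 5: 'b' x 3 (positions 11-13)
Total groups: 5

5


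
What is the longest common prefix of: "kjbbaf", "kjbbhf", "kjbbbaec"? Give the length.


Words: kjbbaf, kjbbhf, kjbbbaec
  Position 0: all 'k' => match
  Position 1: all 'j' => match
  Position 2: all 'b' => match
  Position 3: all 'b' => match
  Position 4: ('a', 'h', 'b') => mismatch, stop
LCP = "kjbb" (length 4)

4


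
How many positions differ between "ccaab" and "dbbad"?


Comparing "ccaab" and "dbbad" position by position:
  Position 0: 'c' vs 'd' => DIFFER
  Position 1: 'c' vs 'b' => DIFFER
  Position 2: 'a' vs 'b' => DIFFER
  Position 3: 'a' vs 'a' => same
  Position 4: 'b' vs 'd' => DIFFER
Positions that differ: 4

4


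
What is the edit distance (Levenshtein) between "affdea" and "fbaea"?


Computing edit distance: "affdea" -> "fbaea"
DP table:
           f    b    a    e    a
      0    1    2    3    4    5
  a   1    1    2    2    3    4
  f   2    1    2    3    3    4
  f   3    2    2    3    4    4
  d   4    3    3    3    4    5
  e   5    4    4    4    3    4
  a   6    5    5    4    4    3
Edit distance = dp[6][5] = 3

3


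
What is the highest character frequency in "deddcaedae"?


Input: deddcaedae
Character counts:
  'a': 2
  'c': 1
  'd': 4
  'e': 3
Maximum frequency: 4

4


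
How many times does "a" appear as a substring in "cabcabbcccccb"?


Searching for "a" in "cabcabbcccccb"
Scanning each position:
  Position 0: "c" => no
  Position 1: "a" => MATCH
  Position 2: "b" => no
  Position 3: "c" => no
  Position 4: "a" => MATCH
  Position 5: "b" => no
  Position 6: "b" => no
  Position 7: "c" => no
  Position 8: "c" => no
  Position 9: "c" => no
  Position 10: "c" => no
  Position 11: "c" => no
  Position 12: "b" => no
Total occurrences: 2

2


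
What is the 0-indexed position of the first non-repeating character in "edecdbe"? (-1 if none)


Input: edecdbe
Character frequencies:
  'b': 1
  'c': 1
  'd': 2
  'e': 3
Scanning left to right for freq == 1:
  Position 0 ('e'): freq=3, skip
  Position 1 ('d'): freq=2, skip
  Position 2 ('e'): freq=3, skip
  Position 3 ('c'): unique! => answer = 3

3


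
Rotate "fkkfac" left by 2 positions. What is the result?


Input: "fkkfac", rotate left by 2
First 2 characters: "fk"
Remaining characters: "kfac"
Concatenate remaining + first: "kfac" + "fk" = "kfacfk"

kfacfk


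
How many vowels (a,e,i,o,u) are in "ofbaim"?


Input: ofbaim
Checking each character:
  'o' at position 0: vowel (running total: 1)
  'f' at position 1: consonant
  'b' at position 2: consonant
  'a' at position 3: vowel (running total: 2)
  'i' at position 4: vowel (running total: 3)
  'm' at position 5: consonant
Total vowels: 3

3


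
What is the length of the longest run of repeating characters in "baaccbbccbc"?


Input: "baaccbbccbc"
Scanning for longest run:
  Position 1 ('a'): new char, reset run to 1
  Position 2 ('a'): continues run of 'a', length=2
  Position 3 ('c'): new char, reset run to 1
  Position 4 ('c'): continues run of 'c', length=2
  Position 5 ('b'): new char, reset run to 1
  Position 6 ('b'): continues run of 'b', length=2
  Position 7 ('c'): new char, reset run to 1
  Position 8 ('c'): continues run of 'c', length=2
  Position 9 ('b'): new char, reset run to 1
  Position 10 ('c'): new char, reset run to 1
Longest run: 'a' with length 2

2


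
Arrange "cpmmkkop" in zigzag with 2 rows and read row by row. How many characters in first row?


Zigzag "cpmmkkop" into 2 rows:
Placing characters:
  'c' => row 0
  'p' => row 1
  'm' => row 0
  'm' => row 1
  'k' => row 0
  'k' => row 1
  'o' => row 0
  'p' => row 1
Rows:
  Row 0: "cmko"
  Row 1: "pmkp"
First row length: 4

4


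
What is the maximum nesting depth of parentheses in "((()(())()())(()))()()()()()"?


Input: "((()(())()())(()))()()()()()"
Tracking depth:
  Position 0 '(': depth becomes 1
  Position 1 '(': depth becomes 2
  Position 2 '(': depth becomes 3
  Position 3 ')': depth becomes 2
  Position 4 '(': depth becomes 3
  Position 5 '(': depth becomes 4
  Position 6 ')': depth becomes 3
  Position 7 ')': depth becomes 2
  Position 8 '(': depth becomes 3
  Position 9 ')': depth becomes 2
  Position 10 '(': depth becomes 3
  Position 11 ')': depth becomes 2
  Position 12 ')': depth becomes 1
  Position 13 '(': depth becomes 2
  Position 14 '(': depth becomes 3
  Position 15 ')': depth becomes 2
  Position 16 ')': depth becomes 1
  Position 17 ')': depth becomes 0
  Position 18 '(': depth becomes 1
  Position 19 ')': depth becomes 0
  Position 20 '(': depth becomes 1
  Position 21 ')': depth becomes 0
  Position 22 '(': depth becomes 1
  Position 23 ')': depth becomes 0
  Position 24 '(': depth becomes 1
  Position 25 ')': depth becomes 0
  Position 26 '(': depth becomes 1
  Position 27 ')': depth becomes 0
Maximum depth reached: 4

4


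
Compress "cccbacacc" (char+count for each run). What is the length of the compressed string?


Input: cccbacacc
Runs:
  'c' x 3 => "c3"
  'b' x 1 => "b1"
  'a' x 1 => "a1"
  'c' x 1 => "c1"
  'a' x 1 => "a1"
  'c' x 2 => "c2"
Compressed: "c3b1a1c1a1c2"
Compressed length: 12

12


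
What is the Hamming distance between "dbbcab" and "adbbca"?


Comparing "dbbcab" and "adbbca" position by position:
  Position 0: 'd' vs 'a' => differ
  Position 1: 'b' vs 'd' => differ
  Position 2: 'b' vs 'b' => same
  Position 3: 'c' vs 'b' => differ
  Position 4: 'a' vs 'c' => differ
  Position 5: 'b' vs 'a' => differ
Total differences (Hamming distance): 5

5


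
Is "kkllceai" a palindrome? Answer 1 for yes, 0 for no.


Input: kkllceai
Reversed: iaecllkk
  Compare pos 0 ('k') with pos 7 ('i'): MISMATCH
  Compare pos 1 ('k') with pos 6 ('a'): MISMATCH
  Compare pos 2 ('l') with pos 5 ('e'): MISMATCH
  Compare pos 3 ('l') with pos 4 ('c'): MISMATCH
Result: not a palindrome

0


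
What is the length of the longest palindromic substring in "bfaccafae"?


Input: "bfaccafae"
Checking substrings for palindromes:
  [1:7] "faccaf" (len 6) => palindrome
  [2:6] "acca" (len 4) => palindrome
  [5:8] "afa" (len 3) => palindrome
  [3:5] "cc" (len 2) => palindrome
Longest palindromic substring: "faccaf" with length 6

6


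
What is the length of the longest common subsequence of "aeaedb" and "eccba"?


LCS of "aeaedb" and "eccba"
DP table:
           e    c    c    b    a
      0    0    0    0    0    0
  a   0    0    0    0    0    1
  e   0    1    1    1    1    1
  a   0    1    1    1    1    2
  e   0    1    1    1    1    2
  d   0    1    1    1    1    2
  b   0    1    1    1    2    2
LCS length = dp[6][5] = 2

2


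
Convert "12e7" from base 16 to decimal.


Input: "12e7" in base 16
Positional expansion:
  Digit '1' (value 1) x 16^3 = 4096
  Digit '2' (value 2) x 16^2 = 512
  Digit 'e' (value 14) x 16^1 = 224
  Digit '7' (value 7) x 16^0 = 7
Sum = 4839

4839


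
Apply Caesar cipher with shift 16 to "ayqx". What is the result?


Caesar cipher: shift "ayqx" by 16
  'a' (pos 0) + 16 = pos 16 = 'q'
  'y' (pos 24) + 16 = pos 14 = 'o'
  'q' (pos 16) + 16 = pos 6 = 'g'
  'x' (pos 23) + 16 = pos 13 = 'n'
Result: qogn

qogn


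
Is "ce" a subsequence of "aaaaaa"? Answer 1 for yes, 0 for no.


Check if "ce" is a subsequence of "aaaaaa"
Greedy scan:
  Position 0 ('a'): no match needed
  Position 1 ('a'): no match needed
  Position 2 ('a'): no match needed
  Position 3 ('a'): no match needed
  Position 4 ('a'): no match needed
  Position 5 ('a'): no match needed
Only matched 0/2 characters => not a subsequence

0


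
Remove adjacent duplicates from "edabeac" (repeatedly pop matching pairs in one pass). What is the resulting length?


Input: edabeac
Stack-based adjacent duplicate removal:
  Read 'e': push. Stack: e
  Read 'd': push. Stack: ed
  Read 'a': push. Stack: eda
  Read 'b': push. Stack: edab
  Read 'e': push. Stack: edabe
  Read 'a': push. Stack: edabea
  Read 'c': push. Stack: edabeac
Final stack: "edabeac" (length 7)

7


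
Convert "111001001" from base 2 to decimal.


Input: "111001001" in base 2
Positional expansion:
  Digit '1' (value 1) x 2^8 = 256
  Digit '1' (value 1) x 2^7 = 128
  Digit '1' (value 1) x 2^6 = 64
  Digit '0' (value 0) x 2^5 = 0
  Digit '0' (value 0) x 2^4 = 0
  Digit '1' (value 1) x 2^3 = 8
  Digit '0' (value 0) x 2^2 = 0
  Digit '0' (value 0) x 2^1 = 0
  Digit '1' (value 1) x 2^0 = 1
Sum = 457

457


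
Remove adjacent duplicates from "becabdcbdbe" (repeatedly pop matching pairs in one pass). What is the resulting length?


Input: becabdcbdbe
Stack-based adjacent duplicate removal:
  Read 'b': push. Stack: b
  Read 'e': push. Stack: be
  Read 'c': push. Stack: bec
  Read 'a': push. Stack: beca
  Read 'b': push. Stack: becab
  Read 'd': push. Stack: becabd
  Read 'c': push. Stack: becabdc
  Read 'b': push. Stack: becabdcb
  Read 'd': push. Stack: becabdcbd
  Read 'b': push. Stack: becabdcbdb
  Read 'e': push. Stack: becabdcbdbe
Final stack: "becabdcbdbe" (length 11)

11


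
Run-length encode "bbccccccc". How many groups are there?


Input: bbccccccc
Scanning for consecutive runs:
  Group 1: 'b' x 2 (positions 0-1)
  Group 2: 'c' x 7 (positions 2-8)
Total groups: 2

2


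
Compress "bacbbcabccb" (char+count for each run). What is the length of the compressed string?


Input: bacbbcabccb
Runs:
  'b' x 1 => "b1"
  'a' x 1 => "a1"
  'c' x 1 => "c1"
  'b' x 2 => "b2"
  'c' x 1 => "c1"
  'a' x 1 => "a1"
  'b' x 1 => "b1"
  'c' x 2 => "c2"
  'b' x 1 => "b1"
Compressed: "b1a1c1b2c1a1b1c2b1"
Compressed length: 18

18


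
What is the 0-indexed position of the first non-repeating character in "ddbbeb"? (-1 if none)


Input: ddbbeb
Character frequencies:
  'b': 3
  'd': 2
  'e': 1
Scanning left to right for freq == 1:
  Position 0 ('d'): freq=2, skip
  Position 1 ('d'): freq=2, skip
  Position 2 ('b'): freq=3, skip
  Position 3 ('b'): freq=3, skip
  Position 4 ('e'): unique! => answer = 4

4


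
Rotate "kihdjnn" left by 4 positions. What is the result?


Input: "kihdjnn", rotate left by 4
First 4 characters: "kihd"
Remaining characters: "jnn"
Concatenate remaining + first: "jnn" + "kihd" = "jnnkihd"

jnnkihd


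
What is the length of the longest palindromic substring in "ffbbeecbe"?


Input: "ffbbeecbe"
Checking substrings for palindromes:
  [0:2] "ff" (len 2) => palindrome
  [2:4] "bb" (len 2) => palindrome
  [4:6] "ee" (len 2) => palindrome
Longest palindromic substring: "ff" with length 2

2


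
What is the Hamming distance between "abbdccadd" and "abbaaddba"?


Comparing "abbdccadd" and "abbaaddba" position by position:
  Position 0: 'a' vs 'a' => same
  Position 1: 'b' vs 'b' => same
  Position 2: 'b' vs 'b' => same
  Position 3: 'd' vs 'a' => differ
  Position 4: 'c' vs 'a' => differ
  Position 5: 'c' vs 'd' => differ
  Position 6: 'a' vs 'd' => differ
  Position 7: 'd' vs 'b' => differ
  Position 8: 'd' vs 'a' => differ
Total differences (Hamming distance): 6

6


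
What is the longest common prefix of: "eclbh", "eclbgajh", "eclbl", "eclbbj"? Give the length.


Words: eclbh, eclbgajh, eclbl, eclbbj
  Position 0: all 'e' => match
  Position 1: all 'c' => match
  Position 2: all 'l' => match
  Position 3: all 'b' => match
  Position 4: ('h', 'g', 'l', 'b') => mismatch, stop
LCP = "eclb" (length 4)

4


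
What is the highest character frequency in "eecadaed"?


Input: eecadaed
Character counts:
  'a': 2
  'c': 1
  'd': 2
  'e': 3
Maximum frequency: 3

3


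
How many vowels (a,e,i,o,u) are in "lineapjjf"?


Input: lineapjjf
Checking each character:
  'l' at position 0: consonant
  'i' at position 1: vowel (running total: 1)
  'n' at position 2: consonant
  'e' at position 3: vowel (running total: 2)
  'a' at position 4: vowel (running total: 3)
  'p' at position 5: consonant
  'j' at position 6: consonant
  'j' at position 7: consonant
  'f' at position 8: consonant
Total vowels: 3

3


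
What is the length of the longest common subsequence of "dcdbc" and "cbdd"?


LCS of "dcdbc" and "cbdd"
DP table:
           c    b    d    d
      0    0    0    0    0
  d   0    0    0    1    1
  c   0    1    1    1    1
  d   0    1    1    2    2
  b   0    1    2    2    2
  c   0    1    2    2    2
LCS length = dp[5][4] = 2

2


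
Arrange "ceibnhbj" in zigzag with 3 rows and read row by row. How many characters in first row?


Zigzag "ceibnhbj" into 3 rows:
Placing characters:
  'c' => row 0
  'e' => row 1
  'i' => row 2
  'b' => row 1
  'n' => row 0
  'h' => row 1
  'b' => row 2
  'j' => row 1
Rows:
  Row 0: "cn"
  Row 1: "ebhj"
  Row 2: "ib"
First row length: 2

2


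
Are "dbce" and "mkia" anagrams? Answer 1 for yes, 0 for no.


Strings: "dbce", "mkia"
Sorted first:  bcde
Sorted second: aikm
Differ at position 0: 'b' vs 'a' => not anagrams

0


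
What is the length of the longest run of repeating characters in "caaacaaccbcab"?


Input: "caaacaaccbcab"
Scanning for longest run:
  Position 1 ('a'): new char, reset run to 1
  Position 2 ('a'): continues run of 'a', length=2
  Position 3 ('a'): continues run of 'a', length=3
  Position 4 ('c'): new char, reset run to 1
  Position 5 ('a'): new char, reset run to 1
  Position 6 ('a'): continues run of 'a', length=2
  Position 7 ('c'): new char, reset run to 1
  Position 8 ('c'): continues run of 'c', length=2
  Position 9 ('b'): new char, reset run to 1
  Position 10 ('c'): new char, reset run to 1
  Position 11 ('a'): new char, reset run to 1
  Position 12 ('b'): new char, reset run to 1
Longest run: 'a' with length 3

3


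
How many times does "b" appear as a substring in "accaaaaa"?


Searching for "b" in "accaaaaa"
Scanning each position:
  Position 0: "a" => no
  Position 1: "c" => no
  Position 2: "c" => no
  Position 3: "a" => no
  Position 4: "a" => no
  Position 5: "a" => no
  Position 6: "a" => no
  Position 7: "a" => no
Total occurrences: 0

0


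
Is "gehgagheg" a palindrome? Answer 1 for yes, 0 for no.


Input: gehgagheg
Reversed: gehgagheg
  Compare pos 0 ('g') with pos 8 ('g'): match
  Compare pos 1 ('e') with pos 7 ('e'): match
  Compare pos 2 ('h') with pos 6 ('h'): match
  Compare pos 3 ('g') with pos 5 ('g'): match
Result: palindrome

1


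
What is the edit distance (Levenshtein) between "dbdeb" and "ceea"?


Computing edit distance: "dbdeb" -> "ceea"
DP table:
           c    e    e    a
      0    1    2    3    4
  d   1    1    2    3    4
  b   2    2    2    3    4
  d   3    3    3    3    4
  e   4    4    3    3    4
  b   5    5    4    4    4
Edit distance = dp[5][4] = 4

4


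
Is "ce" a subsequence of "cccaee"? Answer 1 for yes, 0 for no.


Check if "ce" is a subsequence of "cccaee"
Greedy scan:
  Position 0 ('c'): matches sub[0] = 'c'
  Position 1 ('c'): no match needed
  Position 2 ('c'): no match needed
  Position 3 ('a'): no match needed
  Position 4 ('e'): matches sub[1] = 'e'
  Position 5 ('e'): no match needed
All 2 characters matched => is a subsequence

1


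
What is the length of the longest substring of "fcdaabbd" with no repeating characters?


Input: "fcdaabbd"
Sliding window (track last position of each char):
  Position 0 ('f'): window [0,0] length 1 -- new best
  Position 1 ('c'): window [0,1] length 2 -- new best
  Position 2 ('d'): window [0,2] length 3 -- new best
  Position 3 ('a'): window [0,3] length 4 -- new best
  Position 4 ('a'): repeat (last at 3), move window start to 4
  Position 4 ('a'): window [4,4] length 1
  Position 5 ('b'): window [4,5] length 2
  Position 6 ('b'): repeat (last at 5), move window start to 6
  Position 6 ('b'): window [6,6] length 1
  Position 7 ('d'): window [6,7] length 2
Longest substring with no repeats: "fcda" with length 4

4


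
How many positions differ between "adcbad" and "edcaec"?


Comparing "adcbad" and "edcaec" position by position:
  Position 0: 'a' vs 'e' => DIFFER
  Position 1: 'd' vs 'd' => same
  Position 2: 'c' vs 'c' => same
  Position 3: 'b' vs 'a' => DIFFER
  Position 4: 'a' vs 'e' => DIFFER
  Position 5: 'd' vs 'c' => DIFFER
Positions that differ: 4

4


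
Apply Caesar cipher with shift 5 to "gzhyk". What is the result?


Caesar cipher: shift "gzhyk" by 5
  'g' (pos 6) + 5 = pos 11 = 'l'
  'z' (pos 25) + 5 = pos 4 = 'e'
  'h' (pos 7) + 5 = pos 12 = 'm'
  'y' (pos 24) + 5 = pos 3 = 'd'
  'k' (pos 10) + 5 = pos 15 = 'p'
Result: lemdp

lemdp


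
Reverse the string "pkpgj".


Input: pkpgj
Reading characters right to left:
  Position 4: 'j'
  Position 3: 'g'
  Position 2: 'p'
  Position 1: 'k'
  Position 0: 'p'
Reversed: jgpkp

jgpkp


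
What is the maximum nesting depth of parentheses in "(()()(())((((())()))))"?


Input: "(()()(())((((())()))))"
Tracking depth:
  Position 0 '(': depth becomes 1
  Position 1 '(': depth becomes 2
  Position 2 ')': depth becomes 1
  Position 3 '(': depth becomes 2
  Position 4 ')': depth becomes 1
  Position 5 '(': depth becomes 2
  Position 6 '(': depth becomes 3
  Position 7 ')': depth becomes 2
  Position 8 ')': depth becomes 1
  Position 9 '(': depth becomes 2
  Position 10 '(': depth becomes 3
  Position 11 '(': depth becomes 4
  Position 12 '(': depth becomes 5
  Position 13 '(': depth becomes 6
  Position 14 ')': depth becomes 5
  Position 15 ')': depth becomes 4
  Position 16 '(': depth becomes 5
  Position 17 ')': depth becomes 4
  Position 18 ')': depth becomes 3
  Position 19 ')': depth becomes 2
  Position 20 ')': depth becomes 1
  Position 21 ')': depth becomes 0
Maximum depth reached: 6

6


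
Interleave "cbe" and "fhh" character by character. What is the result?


Interleaving "cbe" and "fhh":
  Position 0: 'c' from first, 'f' from second => "cf"
  Position 1: 'b' from first, 'h' from second => "bh"
  Position 2: 'e' from first, 'h' from second => "eh"
Result: cfbheh

cfbheh


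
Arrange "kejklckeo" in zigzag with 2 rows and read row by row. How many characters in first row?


Zigzag "kejklckeo" into 2 rows:
Placing characters:
  'k' => row 0
  'e' => row 1
  'j' => row 0
  'k' => row 1
  'l' => row 0
  'c' => row 1
  'k' => row 0
  'e' => row 1
  'o' => row 0
Rows:
  Row 0: "kjlko"
  Row 1: "ekce"
First row length: 5

5


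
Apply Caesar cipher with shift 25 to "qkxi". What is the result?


Caesar cipher: shift "qkxi" by 25
  'q' (pos 16) + 25 = pos 15 = 'p'
  'k' (pos 10) + 25 = pos 9 = 'j'
  'x' (pos 23) + 25 = pos 22 = 'w'
  'i' (pos 8) + 25 = pos 7 = 'h'
Result: pjwh

pjwh


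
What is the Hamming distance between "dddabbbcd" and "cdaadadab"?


Comparing "dddabbbcd" and "cdaadadab" position by position:
  Position 0: 'd' vs 'c' => differ
  Position 1: 'd' vs 'd' => same
  Position 2: 'd' vs 'a' => differ
  Position 3: 'a' vs 'a' => same
  Position 4: 'b' vs 'd' => differ
  Position 5: 'b' vs 'a' => differ
  Position 6: 'b' vs 'd' => differ
  Position 7: 'c' vs 'a' => differ
  Position 8: 'd' vs 'b' => differ
Total differences (Hamming distance): 7

7


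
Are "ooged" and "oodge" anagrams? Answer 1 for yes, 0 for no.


Strings: "ooged", "oodge"
Sorted first:  degoo
Sorted second: degoo
Sorted forms match => anagrams

1


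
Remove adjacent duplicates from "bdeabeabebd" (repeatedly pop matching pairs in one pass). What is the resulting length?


Input: bdeabeabebd
Stack-based adjacent duplicate removal:
  Read 'b': push. Stack: b
  Read 'd': push. Stack: bd
  Read 'e': push. Stack: bde
  Read 'a': push. Stack: bdea
  Read 'b': push. Stack: bdeab
  Read 'e': push. Stack: bdeabe
  Read 'a': push. Stack: bdeabea
  Read 'b': push. Stack: bdeabeab
  Read 'e': push. Stack: bdeabeabe
  Read 'b': push. Stack: bdeabeabeb
  Read 'd': push. Stack: bdeabeabebd
Final stack: "bdeabeabebd" (length 11)

11


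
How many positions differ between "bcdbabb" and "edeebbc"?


Comparing "bcdbabb" and "edeebbc" position by position:
  Position 0: 'b' vs 'e' => DIFFER
  Position 1: 'c' vs 'd' => DIFFER
  Position 2: 'd' vs 'e' => DIFFER
  Position 3: 'b' vs 'e' => DIFFER
  Position 4: 'a' vs 'b' => DIFFER
  Position 5: 'b' vs 'b' => same
  Position 6: 'b' vs 'c' => DIFFER
Positions that differ: 6

6


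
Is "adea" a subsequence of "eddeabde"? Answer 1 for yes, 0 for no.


Check if "adea" is a subsequence of "eddeabde"
Greedy scan:
  Position 0 ('e'): no match needed
  Position 1 ('d'): no match needed
  Position 2 ('d'): no match needed
  Position 3 ('e'): no match needed
  Position 4 ('a'): matches sub[0] = 'a'
  Position 5 ('b'): no match needed
  Position 6 ('d'): matches sub[1] = 'd'
  Position 7 ('e'): matches sub[2] = 'e'
Only matched 3/4 characters => not a subsequence

0


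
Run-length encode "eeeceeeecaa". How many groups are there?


Input: eeeceeeecaa
Scanning for consecutive runs:
  Group 1: 'e' x 3 (positions 0-2)
  Group 2: 'c' x 1 (positions 3-3)
  Group 3: 'e' x 4 (positions 4-7)
  Group 4: 'c' x 1 (positions 8-8)
  Group 5: 'a' x 2 (positions 9-10)
Total groups: 5

5


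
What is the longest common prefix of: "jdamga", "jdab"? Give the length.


Words: jdamga, jdab
  Position 0: all 'j' => match
  Position 1: all 'd' => match
  Position 2: all 'a' => match
  Position 3: ('m', 'b') => mismatch, stop
LCP = "jda" (length 3)

3


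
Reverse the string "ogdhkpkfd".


Input: ogdhkpkfd
Reading characters right to left:
  Position 8: 'd'
  Position 7: 'f'
  Position 6: 'k'
  Position 5: 'p'
  Position 4: 'k'
  Position 3: 'h'
  Position 2: 'd'
  Position 1: 'g'
  Position 0: 'o'
Reversed: dfkpkhdgo

dfkpkhdgo


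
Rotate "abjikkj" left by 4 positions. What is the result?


Input: "abjikkj", rotate left by 4
First 4 characters: "abji"
Remaining characters: "kkj"
Concatenate remaining + first: "kkj" + "abji" = "kkjabji"

kkjabji


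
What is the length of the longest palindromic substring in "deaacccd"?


Input: "deaacccd"
Checking substrings for palindromes:
  [4:7] "ccc" (len 3) => palindrome
  [2:4] "aa" (len 2) => palindrome
  [4:6] "cc" (len 2) => palindrome
  [5:7] "cc" (len 2) => palindrome
Longest palindromic substring: "ccc" with length 3

3


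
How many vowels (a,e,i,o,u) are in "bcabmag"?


Input: bcabmag
Checking each character:
  'b' at position 0: consonant
  'c' at position 1: consonant
  'a' at position 2: vowel (running total: 1)
  'b' at position 3: consonant
  'm' at position 4: consonant
  'a' at position 5: vowel (running total: 2)
  'g' at position 6: consonant
Total vowels: 2

2


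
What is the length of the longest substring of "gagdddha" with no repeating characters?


Input: "gagdddha"
Sliding window (track last position of each char):
  Position 0 ('g'): window [0,0] length 1 -- new best
  Position 1 ('a'): window [0,1] length 2 -- new best
  Position 2 ('g'): repeat (last at 0), move window start to 1
  Position 2 ('g'): window [1,2] length 2
  Position 3 ('d'): window [1,3] length 3 -- new best
  Position 4 ('d'): repeat (last at 3), move window start to 4
  Position 4 ('d'): window [4,4] length 1
  Position 5 ('d'): repeat (last at 4), move window start to 5
  Position 5 ('d'): window [5,5] length 1
  Position 6 ('h'): window [5,6] length 2
  Position 7 ('a'): window [5,7] length 3
Longest substring with no repeats: "agd" with length 3

3


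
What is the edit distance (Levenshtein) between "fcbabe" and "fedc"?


Computing edit distance: "fcbabe" -> "fedc"
DP table:
           f    e    d    c
      0    1    2    3    4
  f   1    0    1    2    3
  c   2    1    1    2    2
  b   3    2    2    2    3
  a   4    3    3    3    3
  b   5    4    4    4    4
  e   6    5    4    5    5
Edit distance = dp[6][4] = 5

5


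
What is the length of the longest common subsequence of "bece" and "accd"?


LCS of "bece" and "accd"
DP table:
           a    c    c    d
      0    0    0    0    0
  b   0    0    0    0    0
  e   0    0    0    0    0
  c   0    0    1    1    1
  e   0    0    1    1    1
LCS length = dp[4][4] = 1

1


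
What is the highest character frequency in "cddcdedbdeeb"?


Input: cddcdedbdeeb
Character counts:
  'b': 2
  'c': 2
  'd': 5
  'e': 3
Maximum frequency: 5

5


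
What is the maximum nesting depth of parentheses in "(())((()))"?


Input: "(())((()))"
Tracking depth:
  Position 0 '(': depth becomes 1
  Position 1 '(': depth becomes 2
  Position 2 ')': depth becomes 1
  Position 3 ')': depth becomes 0
  Position 4 '(': depth becomes 1
  Position 5 '(': depth becomes 2
  Position 6 '(': depth becomes 3
  Position 7 ')': depth becomes 2
  Position 8 ')': depth becomes 1
  Position 9 ')': depth becomes 0
Maximum depth reached: 3

3


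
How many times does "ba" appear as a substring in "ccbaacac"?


Searching for "ba" in "ccbaacac"
Scanning each position:
  Position 0: "cc" => no
  Position 1: "cb" => no
  Position 2: "ba" => MATCH
  Position 3: "aa" => no
  Position 4: "ac" => no
  Position 5: "ca" => no
  Position 6: "ac" => no
Total occurrences: 1

1


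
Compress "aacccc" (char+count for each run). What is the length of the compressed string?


Input: aacccc
Runs:
  'a' x 2 => "a2"
  'c' x 4 => "c4"
Compressed: "a2c4"
Compressed length: 4

4


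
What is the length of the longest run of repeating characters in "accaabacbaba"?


Input: "accaabacbaba"
Scanning for longest run:
  Position 1 ('c'): new char, reset run to 1
  Position 2 ('c'): continues run of 'c', length=2
  Position 3 ('a'): new char, reset run to 1
  Position 4 ('a'): continues run of 'a', length=2
  Position 5 ('b'): new char, reset run to 1
  Position 6 ('a'): new char, reset run to 1
  Position 7 ('c'): new char, reset run to 1
  Position 8 ('b'): new char, reset run to 1
  Position 9 ('a'): new char, reset run to 1
  Position 10 ('b'): new char, reset run to 1
  Position 11 ('a'): new char, reset run to 1
Longest run: 'c' with length 2

2


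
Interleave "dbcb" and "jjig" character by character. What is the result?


Interleaving "dbcb" and "jjig":
  Position 0: 'd' from first, 'j' from second => "dj"
  Position 1: 'b' from first, 'j' from second => "bj"
  Position 2: 'c' from first, 'i' from second => "ci"
  Position 3: 'b' from first, 'g' from second => "bg"
Result: djbjcibg

djbjcibg


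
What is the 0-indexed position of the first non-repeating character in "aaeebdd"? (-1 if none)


Input: aaeebdd
Character frequencies:
  'a': 2
  'b': 1
  'd': 2
  'e': 2
Scanning left to right for freq == 1:
  Position 0 ('a'): freq=2, skip
  Position 1 ('a'): freq=2, skip
  Position 2 ('e'): freq=2, skip
  Position 3 ('e'): freq=2, skip
  Position 4 ('b'): unique! => answer = 4

4
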